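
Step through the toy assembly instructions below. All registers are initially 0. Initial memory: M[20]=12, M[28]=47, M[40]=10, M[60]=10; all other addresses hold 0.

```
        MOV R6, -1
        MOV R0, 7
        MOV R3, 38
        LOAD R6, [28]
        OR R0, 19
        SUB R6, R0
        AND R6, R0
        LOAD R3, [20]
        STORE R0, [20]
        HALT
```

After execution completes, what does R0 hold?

23

after MOV R6, -1: R6=-1
after MOV R0, 7: R0=7
after MOV R3, 38: R3=38
after LOAD R6, [28]: R6=M[28]=47
after OR R0, 19: R0=7|19=23
after SUB R6, R0: R6=47-23=24
after AND R6, R0: R6=24&23=16
after LOAD R3, [20]: R3=M[20]=12
STORE R0, [20] → M[20]=23
halt.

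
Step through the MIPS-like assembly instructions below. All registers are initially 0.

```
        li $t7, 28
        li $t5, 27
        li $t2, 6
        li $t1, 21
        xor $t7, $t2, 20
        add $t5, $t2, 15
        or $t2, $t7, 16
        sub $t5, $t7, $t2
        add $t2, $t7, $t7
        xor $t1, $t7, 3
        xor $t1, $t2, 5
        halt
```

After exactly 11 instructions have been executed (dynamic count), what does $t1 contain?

li $t7, 28 → $t7=28
li $t5, 27 → $t5=27
li $t2, 6 → $t2=6
li $t1, 21 → $t1=21
xor $t7, $t2, 20 → $t7=6^20=18
add $t5, $t2, 15 → $t5=6+15=21
or $t2, $t7, 16 → $t2=18|16=18
sub $t5, $t7, $t2 → $t5=18-18=0
add $t2, $t7, $t7 → $t2=18+18=36
xor $t1, $t7, 3 → $t1=18^3=17
xor $t1, $t2, 5 → $t1=36^5=33
After step 11: $t1 = 33.

33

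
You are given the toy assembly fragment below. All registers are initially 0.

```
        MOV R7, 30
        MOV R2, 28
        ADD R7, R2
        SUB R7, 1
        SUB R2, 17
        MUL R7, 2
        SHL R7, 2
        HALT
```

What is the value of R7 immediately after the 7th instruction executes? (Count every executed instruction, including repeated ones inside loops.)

R7=30
R2=28
R7=30+28=58
R7=58-1=57
R2=28-17=11
R7=57*2=114
R7=114<<2=456
After step 7: R7 = 456.

456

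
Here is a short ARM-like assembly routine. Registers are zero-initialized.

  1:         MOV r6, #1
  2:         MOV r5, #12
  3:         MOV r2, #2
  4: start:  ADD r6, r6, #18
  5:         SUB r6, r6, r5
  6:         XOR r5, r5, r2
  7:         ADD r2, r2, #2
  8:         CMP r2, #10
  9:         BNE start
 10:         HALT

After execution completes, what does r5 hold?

MOV r6, #1 → r6=1
MOV r5, #12 → r5=12
MOV r2, #2 → r2=2
ADD r6, r6, #18 → r6=1+18=19
SUB r6, r6, r5 → r6=19-12=7
XOR r5, r5, r2 → r5=12^2=14
ADD r2, r2, #2 → r2=2+2=4
CMP r2, #10  (cmp 4,10)
BNE start: taken
ADD r6, r6, #18 → r6=7+18=25
SUB r6, r6, r5 → r6=25-14=11
XOR r5, r5, r2 → r5=14^4=10
ADD r2, r2, #2 → r2=4+2=6
CMP r2, #10  (cmp 6,10)
BNE start: taken
ADD r6, r6, #18 → r6=11+18=29
SUB r6, r6, r5 → r6=29-10=19
XOR r5, r5, r2 → r5=10^6=12
ADD r2, r2, #2 → r2=6+2=8
CMP r2, #10  (cmp 8,10)
BNE start: taken
ADD r6, r6, #18 → r6=19+18=37
SUB r6, r6, r5 → r6=37-12=25
XOR r5, r5, r2 → r5=12^8=4
ADD r2, r2, #2 → r2=8+2=10
CMP r2, #10  (cmp 10,10)
BNE start: not taken
halt.

4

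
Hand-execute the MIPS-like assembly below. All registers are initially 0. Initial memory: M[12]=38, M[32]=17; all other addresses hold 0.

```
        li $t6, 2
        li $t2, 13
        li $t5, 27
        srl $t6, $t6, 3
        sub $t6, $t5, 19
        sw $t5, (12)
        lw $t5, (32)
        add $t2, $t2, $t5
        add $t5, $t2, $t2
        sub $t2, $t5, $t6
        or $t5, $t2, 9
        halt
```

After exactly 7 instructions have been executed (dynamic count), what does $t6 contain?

$t6=2
$t2=13
$t5=27
$t6=2>>3=0
$t6=27-19=8
sw $t5, (12) → M[12]=27
$t5=M[32]=17
After step 7: $t6 = 8.

8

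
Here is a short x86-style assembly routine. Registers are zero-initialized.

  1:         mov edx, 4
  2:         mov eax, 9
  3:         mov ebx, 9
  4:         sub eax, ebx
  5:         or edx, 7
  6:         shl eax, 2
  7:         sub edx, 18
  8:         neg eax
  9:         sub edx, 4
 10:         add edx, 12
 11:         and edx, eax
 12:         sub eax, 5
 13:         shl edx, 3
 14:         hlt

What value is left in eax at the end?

mov edx, 4 → edx=4
mov eax, 9 → eax=9
mov ebx, 9 → ebx=9
sub eax, ebx → eax=9-9=0
or edx, 7 → edx=4|7=7
shl eax, 2 → eax=0<<2=0
sub edx, 18 → edx=7-18=-11
neg eax → eax=-(0)=0
sub edx, 4 → edx=(-11)-4=-15
add edx, 12 → edx=(-15)+12=-3
and edx, eax → edx=(-3)&0=0
sub eax, 5 → eax=0-5=-5
shl edx, 3 → edx=0<<3=0
halt.

-5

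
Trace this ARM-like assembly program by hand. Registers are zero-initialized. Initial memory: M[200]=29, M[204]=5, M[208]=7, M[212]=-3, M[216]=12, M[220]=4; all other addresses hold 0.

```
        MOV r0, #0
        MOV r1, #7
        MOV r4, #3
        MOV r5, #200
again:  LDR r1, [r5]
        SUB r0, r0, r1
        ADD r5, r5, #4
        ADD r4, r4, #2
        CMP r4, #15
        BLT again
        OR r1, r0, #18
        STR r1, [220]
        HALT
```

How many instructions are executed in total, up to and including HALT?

after MOV r0, #0: r0=0
after MOV r1, #7: r1=7
after MOV r4, #3: r4=3
after MOV r5, #200: r5=200
after LDR r1, [r5]: r1=M[200]=29
after SUB r0, r0, r1: r0=0-29=-29
after ADD r5, r5, #4: r5=200+4=204
after ADD r4, r4, #2: r4=3+2=5
CMP r4, #15  (cmp 5,15)
BLT again: taken
after LDR r1, [r5]: r1=M[204]=5
after SUB r0, r0, r1: r0=(-29)-5=-34
after ADD r5, r5, #4: r5=204+4=208
after ADD r4, r4, #2: r4=5+2=7
CMP r4, #15  (cmp 7,15)
BLT again: taken
after LDR r1, [r5]: r1=M[208]=7
after SUB r0, r0, r1: r0=(-34)-7=-41
after ADD r5, r5, #4: r5=208+4=212
after ADD r4, r4, #2: r4=7+2=9
CMP r4, #15  (cmp 9,15)
BLT again: taken
after LDR r1, [r5]: r1=M[212]=-3
after SUB r0, r0, r1: r0=(-41)-(-3)=-38
after ADD r5, r5, #4: r5=212+4=216
after ADD r4, r4, #2: r4=9+2=11
CMP r4, #15  (cmp 11,15)
BLT again: taken
after LDR r1, [r5]: r1=M[216]=12
after SUB r0, r0, r1: r0=(-38)-12=-50
after ADD r5, r5, #4: r5=216+4=220
after ADD r4, r4, #2: r4=11+2=13
CMP r4, #15  (cmp 13,15)
BLT again: taken
after LDR r1, [r5]: r1=M[220]=4
after SUB r0, r0, r1: r0=(-50)-4=-54
after ADD r5, r5, #4: r5=220+4=224
after ADD r4, r4, #2: r4=13+2=15
CMP r4, #15  (cmp 15,15)
BLT again: not taken
after OR r1, r0, #18: r1=(-54)|18=-38
STR r1, [220] → M[220]=-38
halt.
Total executed instructions: 43.

43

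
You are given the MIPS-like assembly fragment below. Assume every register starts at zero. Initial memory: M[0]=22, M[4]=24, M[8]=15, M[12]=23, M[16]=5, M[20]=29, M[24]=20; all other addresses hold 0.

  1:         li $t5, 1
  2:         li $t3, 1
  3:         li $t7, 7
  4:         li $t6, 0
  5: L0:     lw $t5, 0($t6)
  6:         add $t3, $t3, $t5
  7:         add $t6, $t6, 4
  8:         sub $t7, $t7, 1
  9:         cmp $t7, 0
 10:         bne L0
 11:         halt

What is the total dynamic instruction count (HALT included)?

47

$t5=1
$t3=1
$t7=7
$t6=0
$t5=M[0]=22
$t3=1+22=23
$t6=0+4=4
$t7=7-1=6
cmp $t7, 0  (cmp 6,0)
bne L0: taken
$t5=M[4]=24
$t3=23+24=47
$t6=4+4=8
$t7=6-1=5
cmp $t7, 0  (cmp 5,0)
bne L0: taken
$t5=M[8]=15
$t3=47+15=62
$t6=8+4=12
$t7=5-1=4
cmp $t7, 0  (cmp 4,0)
bne L0: taken
$t5=M[12]=23
$t3=62+23=85
$t6=12+4=16
$t7=4-1=3
cmp $t7, 0  (cmp 3,0)
bne L0: taken
$t5=M[16]=5
$t3=85+5=90
$t6=16+4=20
$t7=3-1=2
cmp $t7, 0  (cmp 2,0)
bne L0: taken
$t5=M[20]=29
$t3=90+29=119
$t6=20+4=24
$t7=2-1=1
cmp $t7, 0  (cmp 1,0)
bne L0: taken
$t5=M[24]=20
$t3=119+20=139
$t6=24+4=28
$t7=1-1=0
cmp $t7, 0  (cmp 0,0)
bne L0: not taken
halt.
Total executed instructions: 47.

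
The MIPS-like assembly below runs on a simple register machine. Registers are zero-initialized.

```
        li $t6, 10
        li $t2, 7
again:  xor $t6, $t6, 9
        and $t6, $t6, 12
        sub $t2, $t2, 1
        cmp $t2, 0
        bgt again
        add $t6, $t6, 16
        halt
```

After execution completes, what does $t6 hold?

16

after li $t6, 10: $t6=10
after li $t2, 7: $t2=7
after xor $t6, $t6, 9: $t6=10^9=3
after and $t6, $t6, 12: $t6=3&12=0
after sub $t2, $t2, 1: $t2=7-1=6
cmp $t2, 0  (cmp 6,0)
bgt again: taken
after xor $t6, $t6, 9: $t6=0^9=9
after and $t6, $t6, 12: $t6=9&12=8
after sub $t2, $t2, 1: $t2=6-1=5
cmp $t2, 0  (cmp 5,0)
bgt again: taken
after xor $t6, $t6, 9: $t6=8^9=1
after and $t6, $t6, 12: $t6=1&12=0
after sub $t2, $t2, 1: $t2=5-1=4
cmp $t2, 0  (cmp 4,0)
bgt again: taken
after xor $t6, $t6, 9: $t6=0^9=9
after and $t6, $t6, 12: $t6=9&12=8
after sub $t2, $t2, 1: $t2=4-1=3
cmp $t2, 0  (cmp 3,0)
bgt again: taken
after xor $t6, $t6, 9: $t6=8^9=1
after and $t6, $t6, 12: $t6=1&12=0
after sub $t2, $t2, 1: $t2=3-1=2
cmp $t2, 0  (cmp 2,0)
bgt again: taken
after xor $t6, $t6, 9: $t6=0^9=9
after and $t6, $t6, 12: $t6=9&12=8
after sub $t2, $t2, 1: $t2=2-1=1
cmp $t2, 0  (cmp 1,0)
bgt again: taken
after xor $t6, $t6, 9: $t6=8^9=1
after and $t6, $t6, 12: $t6=1&12=0
after sub $t2, $t2, 1: $t2=1-1=0
cmp $t2, 0  (cmp 0,0)
bgt again: not taken
after add $t6, $t6, 16: $t6=0+16=16
halt.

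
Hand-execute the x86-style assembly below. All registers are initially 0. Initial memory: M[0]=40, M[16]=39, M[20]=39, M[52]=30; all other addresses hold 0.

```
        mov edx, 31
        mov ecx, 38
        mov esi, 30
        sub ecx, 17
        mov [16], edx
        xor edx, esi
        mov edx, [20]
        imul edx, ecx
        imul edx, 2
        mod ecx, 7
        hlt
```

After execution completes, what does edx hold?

mov edx, 31 → edx=31
mov ecx, 38 → ecx=38
mov esi, 30 → esi=30
sub ecx, 17 → ecx=38-17=21
mov [16], edx → M[16]=31
xor edx, esi → edx=31^30=1
mov edx, [20] → edx=M[20]=39
imul edx, ecx → edx=39*21=819
imul edx, 2 → edx=819*2=1638
mod ecx, 7 → ecx=21%7=0
halt.

1638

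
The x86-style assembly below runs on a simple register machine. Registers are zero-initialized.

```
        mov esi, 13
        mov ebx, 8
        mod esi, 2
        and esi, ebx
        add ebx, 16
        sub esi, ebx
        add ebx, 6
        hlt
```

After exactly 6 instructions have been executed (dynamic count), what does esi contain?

after mov esi, 13: esi=13
after mov ebx, 8: ebx=8
after mod esi, 2: esi=13%2=1
after and esi, ebx: esi=1&8=0
after add ebx, 16: ebx=8+16=24
after sub esi, ebx: esi=0-24=-24
After step 6: esi = -24.

-24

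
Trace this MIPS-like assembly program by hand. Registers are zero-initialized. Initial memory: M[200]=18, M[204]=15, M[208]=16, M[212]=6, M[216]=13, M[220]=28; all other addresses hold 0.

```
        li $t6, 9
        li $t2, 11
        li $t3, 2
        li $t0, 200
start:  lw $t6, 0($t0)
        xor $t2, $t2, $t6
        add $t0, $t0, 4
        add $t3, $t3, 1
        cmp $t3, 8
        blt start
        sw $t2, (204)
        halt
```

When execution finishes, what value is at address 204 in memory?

after li $t6, 9: $t6=9
after li $t2, 11: $t2=11
after li $t3, 2: $t3=2
after li $t0, 200: $t0=200
after lw $t6, 0($t0): $t6=M[200]=18
after xor $t2, $t2, $t6: $t2=11^18=25
after add $t0, $t0, 4: $t0=200+4=204
after add $t3, $t3, 1: $t3=2+1=3
cmp $t3, 8  (cmp 3,8)
blt start: taken
after lw $t6, 0($t0): $t6=M[204]=15
after xor $t2, $t2, $t6: $t2=25^15=22
after add $t0, $t0, 4: $t0=204+4=208
after add $t3, $t3, 1: $t3=3+1=4
cmp $t3, 8  (cmp 4,8)
blt start: taken
after lw $t6, 0($t0): $t6=M[208]=16
after xor $t2, $t2, $t6: $t2=22^16=6
after add $t0, $t0, 4: $t0=208+4=212
after add $t3, $t3, 1: $t3=4+1=5
cmp $t3, 8  (cmp 5,8)
blt start: taken
after lw $t6, 0($t0): $t6=M[212]=6
after xor $t2, $t2, $t6: $t2=6^6=0
after add $t0, $t0, 4: $t0=212+4=216
after add $t3, $t3, 1: $t3=5+1=6
cmp $t3, 8  (cmp 6,8)
blt start: taken
after lw $t6, 0($t0): $t6=M[216]=13
after xor $t2, $t2, $t6: $t2=0^13=13
after add $t0, $t0, 4: $t0=216+4=220
after add $t3, $t3, 1: $t3=6+1=7
cmp $t3, 8  (cmp 7,8)
blt start: taken
after lw $t6, 0($t0): $t6=M[220]=28
after xor $t2, $t2, $t6: $t2=13^28=17
after add $t0, $t0, 4: $t0=220+4=224
after add $t3, $t3, 1: $t3=7+1=8
cmp $t3, 8  (cmp 8,8)
blt start: not taken
sw $t2, (204) → M[204]=17
halt.

17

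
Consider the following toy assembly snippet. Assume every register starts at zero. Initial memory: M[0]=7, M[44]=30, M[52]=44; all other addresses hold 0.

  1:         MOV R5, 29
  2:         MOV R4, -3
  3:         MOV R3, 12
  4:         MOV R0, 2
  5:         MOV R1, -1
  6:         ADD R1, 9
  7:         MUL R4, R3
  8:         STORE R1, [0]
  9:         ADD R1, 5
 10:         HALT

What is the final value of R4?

-36

MOV R5, 29 → R5=29
MOV R4, -3 → R4=-3
MOV R3, 12 → R3=12
MOV R0, 2 → R0=2
MOV R1, -1 → R1=-1
ADD R1, 9 → R1=(-1)+9=8
MUL R4, R3 → R4=(-3)*12=-36
STORE R1, [0] → M[0]=8
ADD R1, 5 → R1=8+5=13
halt.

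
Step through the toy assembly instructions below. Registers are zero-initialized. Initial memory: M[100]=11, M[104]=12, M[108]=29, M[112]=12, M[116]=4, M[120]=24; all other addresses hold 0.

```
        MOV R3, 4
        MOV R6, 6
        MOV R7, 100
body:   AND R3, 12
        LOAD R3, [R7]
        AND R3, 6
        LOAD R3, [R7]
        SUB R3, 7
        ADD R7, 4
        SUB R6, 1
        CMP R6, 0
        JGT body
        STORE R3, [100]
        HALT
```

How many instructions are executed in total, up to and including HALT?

59

R3=4
R6=6
R7=100
R3=4&12=4
R3=M[100]=11
R3=11&6=2
R3=M[100]=11
R3=11-7=4
R7=100+4=104
R6=6-1=5
CMP R6, 0  (cmp 5,0)
JGT body: taken
R3=4&12=4
R3=M[104]=12
R3=12&6=4
R3=M[104]=12
R3=12-7=5
R7=104+4=108
R6=5-1=4
CMP R6, 0  (cmp 4,0)
JGT body: taken
R3=5&12=4
R3=M[108]=29
R3=29&6=4
R3=M[108]=29
R3=29-7=22
R7=108+4=112
R6=4-1=3
CMP R6, 0  (cmp 3,0)
JGT body: taken
R3=22&12=4
R3=M[112]=12
R3=12&6=4
R3=M[112]=12
R3=12-7=5
R7=112+4=116
R6=3-1=2
CMP R6, 0  (cmp 2,0)
JGT body: taken
R3=5&12=4
R3=M[116]=4
R3=4&6=4
R3=M[116]=4
R3=4-7=-3
R7=116+4=120
R6=2-1=1
CMP R6, 0  (cmp 1,0)
JGT body: taken
R3=(-3)&12=12
R3=M[120]=24
R3=24&6=0
R3=M[120]=24
R3=24-7=17
R7=120+4=124
R6=1-1=0
CMP R6, 0  (cmp 0,0)
JGT body: not taken
STORE R3, [100] → M[100]=17
halt.
Total executed instructions: 59.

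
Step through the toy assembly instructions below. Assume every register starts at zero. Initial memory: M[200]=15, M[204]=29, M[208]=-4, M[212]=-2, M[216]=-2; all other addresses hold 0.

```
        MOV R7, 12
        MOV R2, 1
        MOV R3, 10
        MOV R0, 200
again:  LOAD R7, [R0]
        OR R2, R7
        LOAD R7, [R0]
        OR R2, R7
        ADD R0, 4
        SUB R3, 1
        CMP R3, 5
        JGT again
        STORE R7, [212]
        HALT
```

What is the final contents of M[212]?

R7=12
R2=1
R3=10
R0=200
R7=M[200]=15
R2=1|15=15
R7=M[200]=15
R2=15|15=15
R0=200+4=204
R3=10-1=9
CMP R3, 5  (cmp 9,5)
JGT again: taken
R7=M[204]=29
R2=15|29=31
R7=M[204]=29
R2=31|29=31
R0=204+4=208
R3=9-1=8
CMP R3, 5  (cmp 8,5)
JGT again: taken
R7=M[208]=-4
R2=31|(-4)=-1
R7=M[208]=-4
R2=(-1)|(-4)=-1
R0=208+4=212
R3=8-1=7
CMP R3, 5  (cmp 7,5)
JGT again: taken
R7=M[212]=-2
R2=(-1)|(-2)=-1
R7=M[212]=-2
R2=(-1)|(-2)=-1
R0=212+4=216
R3=7-1=6
CMP R3, 5  (cmp 6,5)
JGT again: taken
R7=M[216]=-2
R2=(-1)|(-2)=-1
R7=M[216]=-2
R2=(-1)|(-2)=-1
R0=216+4=220
R3=6-1=5
CMP R3, 5  (cmp 5,5)
JGT again: not taken
STORE R7, [212] → M[212]=-2
halt.

-2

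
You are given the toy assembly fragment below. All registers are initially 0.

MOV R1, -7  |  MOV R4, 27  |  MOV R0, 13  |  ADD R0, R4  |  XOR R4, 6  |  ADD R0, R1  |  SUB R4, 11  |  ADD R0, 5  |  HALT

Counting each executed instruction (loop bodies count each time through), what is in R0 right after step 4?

40

R1=-7
R4=27
R0=13
R0=13+27=40
After step 4: R0 = 40.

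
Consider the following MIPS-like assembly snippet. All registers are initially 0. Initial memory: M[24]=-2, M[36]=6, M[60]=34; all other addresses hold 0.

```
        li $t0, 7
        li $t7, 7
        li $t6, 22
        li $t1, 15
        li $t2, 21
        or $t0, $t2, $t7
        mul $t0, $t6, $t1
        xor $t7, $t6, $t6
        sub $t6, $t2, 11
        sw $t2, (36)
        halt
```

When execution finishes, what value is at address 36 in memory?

$t0=7
$t7=7
$t6=22
$t1=15
$t2=21
$t0=21|7=23
$t0=22*15=330
$t7=22^22=0
$t6=21-11=10
sw $t2, (36) → M[36]=21
halt.

21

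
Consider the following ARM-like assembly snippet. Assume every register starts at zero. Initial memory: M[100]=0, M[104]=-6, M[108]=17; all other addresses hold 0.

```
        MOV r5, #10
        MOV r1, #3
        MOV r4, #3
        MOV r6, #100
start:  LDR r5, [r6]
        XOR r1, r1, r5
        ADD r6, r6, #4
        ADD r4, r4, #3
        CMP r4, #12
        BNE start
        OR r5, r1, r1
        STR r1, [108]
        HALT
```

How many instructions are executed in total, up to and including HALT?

25

after MOV r5, #10: r5=10
after MOV r1, #3: r1=3
after MOV r4, #3: r4=3
after MOV r6, #100: r6=100
after LDR r5, [r6]: r5=M[100]=0
after XOR r1, r1, r5: r1=3^0=3
after ADD r6, r6, #4: r6=100+4=104
after ADD r4, r4, #3: r4=3+3=6
CMP r4, #12  (cmp 6,12)
BNE start: taken
after LDR r5, [r6]: r5=M[104]=-6
after XOR r1, r1, r5: r1=3^(-6)=-7
after ADD r6, r6, #4: r6=104+4=108
after ADD r4, r4, #3: r4=6+3=9
CMP r4, #12  (cmp 9,12)
BNE start: taken
after LDR r5, [r6]: r5=M[108]=17
after XOR r1, r1, r5: r1=(-7)^17=-24
after ADD r6, r6, #4: r6=108+4=112
after ADD r4, r4, #3: r4=9+3=12
CMP r4, #12  (cmp 12,12)
BNE start: not taken
after OR r5, r1, r1: r5=(-24)|(-24)=-24
STR r1, [108] → M[108]=-24
halt.
Total executed instructions: 25.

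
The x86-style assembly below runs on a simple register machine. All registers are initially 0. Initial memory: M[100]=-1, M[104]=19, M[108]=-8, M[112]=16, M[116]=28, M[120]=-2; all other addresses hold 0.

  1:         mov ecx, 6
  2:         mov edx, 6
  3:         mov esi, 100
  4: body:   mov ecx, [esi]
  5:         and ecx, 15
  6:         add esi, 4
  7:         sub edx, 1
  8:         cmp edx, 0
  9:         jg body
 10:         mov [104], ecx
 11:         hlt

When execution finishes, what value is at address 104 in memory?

14

after mov ecx, 6: ecx=6
after mov edx, 6: edx=6
after mov esi, 100: esi=100
after mov ecx, [esi]: ecx=M[100]=-1
after and ecx, 15: ecx=(-1)&15=15
after add esi, 4: esi=100+4=104
after sub edx, 1: edx=6-1=5
cmp edx, 0  (cmp 5,0)
jg body: taken
after mov ecx, [esi]: ecx=M[104]=19
after and ecx, 15: ecx=19&15=3
after add esi, 4: esi=104+4=108
after sub edx, 1: edx=5-1=4
cmp edx, 0  (cmp 4,0)
jg body: taken
after mov ecx, [esi]: ecx=M[108]=-8
after and ecx, 15: ecx=(-8)&15=8
after add esi, 4: esi=108+4=112
after sub edx, 1: edx=4-1=3
cmp edx, 0  (cmp 3,0)
jg body: taken
after mov ecx, [esi]: ecx=M[112]=16
after and ecx, 15: ecx=16&15=0
after add esi, 4: esi=112+4=116
after sub edx, 1: edx=3-1=2
cmp edx, 0  (cmp 2,0)
jg body: taken
after mov ecx, [esi]: ecx=M[116]=28
after and ecx, 15: ecx=28&15=12
after add esi, 4: esi=116+4=120
after sub edx, 1: edx=2-1=1
cmp edx, 0  (cmp 1,0)
jg body: taken
after mov ecx, [esi]: ecx=M[120]=-2
after and ecx, 15: ecx=(-2)&15=14
after add esi, 4: esi=120+4=124
after sub edx, 1: edx=1-1=0
cmp edx, 0  (cmp 0,0)
jg body: not taken
mov [104], ecx → M[104]=14
halt.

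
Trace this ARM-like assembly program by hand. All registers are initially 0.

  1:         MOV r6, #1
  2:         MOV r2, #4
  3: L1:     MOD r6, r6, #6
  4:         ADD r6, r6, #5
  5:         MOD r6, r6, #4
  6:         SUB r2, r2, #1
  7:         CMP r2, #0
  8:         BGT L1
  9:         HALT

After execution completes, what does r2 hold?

0

r6=1
r2=4
r6=1%6=1
r6=1+5=6
r6=6%4=2
r2=4-1=3
CMP r2, #0  (cmp 3,0)
BGT L1: taken
r6=2%6=2
r6=2+5=7
r6=7%4=3
r2=3-1=2
CMP r2, #0  (cmp 2,0)
BGT L1: taken
r6=3%6=3
r6=3+5=8
r6=8%4=0
r2=2-1=1
CMP r2, #0  (cmp 1,0)
BGT L1: taken
r6=0%6=0
r6=0+5=5
r6=5%4=1
r2=1-1=0
CMP r2, #0  (cmp 0,0)
BGT L1: not taken
halt.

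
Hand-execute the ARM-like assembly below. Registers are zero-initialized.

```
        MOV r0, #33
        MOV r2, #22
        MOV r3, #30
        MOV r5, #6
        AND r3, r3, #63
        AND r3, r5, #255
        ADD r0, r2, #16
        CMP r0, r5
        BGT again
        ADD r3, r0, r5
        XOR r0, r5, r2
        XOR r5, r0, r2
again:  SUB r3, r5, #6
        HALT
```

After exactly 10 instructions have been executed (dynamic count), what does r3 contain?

0

r0=33
r2=22
r3=30
r5=6
r3=30&63=30
r3=6&255=6
r0=22+16=38
CMP r0, r5  (cmp 38,6)
BGT again: taken
r3=6-6=0
After step 10: r3 = 0.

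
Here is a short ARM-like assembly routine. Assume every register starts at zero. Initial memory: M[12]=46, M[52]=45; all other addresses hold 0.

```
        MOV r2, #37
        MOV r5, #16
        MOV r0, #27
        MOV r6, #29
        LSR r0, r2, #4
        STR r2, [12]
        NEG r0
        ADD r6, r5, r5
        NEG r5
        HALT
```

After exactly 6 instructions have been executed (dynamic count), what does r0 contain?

2

r2=37
r5=16
r0=27
r6=29
r0=37>>4=2
STR r2, [12] → M[12]=37
After step 6: r0 = 2.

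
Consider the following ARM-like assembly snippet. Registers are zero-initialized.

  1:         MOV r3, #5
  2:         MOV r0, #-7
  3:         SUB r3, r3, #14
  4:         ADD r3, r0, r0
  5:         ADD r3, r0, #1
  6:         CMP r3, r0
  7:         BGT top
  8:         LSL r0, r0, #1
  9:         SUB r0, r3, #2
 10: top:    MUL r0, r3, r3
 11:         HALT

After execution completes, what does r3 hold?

-6

r3=5
r0=-7
r3=5-14=-9
r3=(-7)+(-7)=-14
r3=(-7)+1=-6
CMP r3, r0  (cmp -6,-7)
BGT top: taken
r0=(-6)*(-6)=36
halt.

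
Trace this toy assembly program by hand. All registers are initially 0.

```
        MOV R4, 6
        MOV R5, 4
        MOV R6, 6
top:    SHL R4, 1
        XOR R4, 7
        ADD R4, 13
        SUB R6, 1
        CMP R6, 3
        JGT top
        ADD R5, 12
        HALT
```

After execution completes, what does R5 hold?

16

MOV R4, 6 → R4=6
MOV R5, 4 → R5=4
MOV R6, 6 → R6=6
SHL R4, 1 → R4=6<<1=12
XOR R4, 7 → R4=12^7=11
ADD R4, 13 → R4=11+13=24
SUB R6, 1 → R6=6-1=5
CMP R6, 3  (cmp 5,3)
JGT top: taken
SHL R4, 1 → R4=24<<1=48
XOR R4, 7 → R4=48^7=55
ADD R4, 13 → R4=55+13=68
SUB R6, 1 → R6=5-1=4
CMP R6, 3  (cmp 4,3)
JGT top: taken
SHL R4, 1 → R4=68<<1=136
XOR R4, 7 → R4=136^7=143
ADD R4, 13 → R4=143+13=156
SUB R6, 1 → R6=4-1=3
CMP R6, 3  (cmp 3,3)
JGT top: not taken
ADD R5, 12 → R5=4+12=16
halt.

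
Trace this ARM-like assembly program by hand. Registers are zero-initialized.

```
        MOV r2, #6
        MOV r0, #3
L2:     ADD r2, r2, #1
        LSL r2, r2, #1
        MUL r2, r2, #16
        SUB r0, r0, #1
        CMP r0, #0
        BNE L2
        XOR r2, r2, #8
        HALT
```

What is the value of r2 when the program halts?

230440

after MOV r2, #6: r2=6
after MOV r0, #3: r0=3
after ADD r2, r2, #1: r2=6+1=7
after LSL r2, r2, #1: r2=7<<1=14
after MUL r2, r2, #16: r2=14*16=224
after SUB r0, r0, #1: r0=3-1=2
CMP r0, #0  (cmp 2,0)
BNE L2: taken
after ADD r2, r2, #1: r2=224+1=225
after LSL r2, r2, #1: r2=225<<1=450
after MUL r2, r2, #16: r2=450*16=7200
after SUB r0, r0, #1: r0=2-1=1
CMP r0, #0  (cmp 1,0)
BNE L2: taken
after ADD r2, r2, #1: r2=7200+1=7201
after LSL r2, r2, #1: r2=7201<<1=14402
after MUL r2, r2, #16: r2=14402*16=230432
after SUB r0, r0, #1: r0=1-1=0
CMP r0, #0  (cmp 0,0)
BNE L2: not taken
after XOR r2, r2, #8: r2=230432^8=230440
halt.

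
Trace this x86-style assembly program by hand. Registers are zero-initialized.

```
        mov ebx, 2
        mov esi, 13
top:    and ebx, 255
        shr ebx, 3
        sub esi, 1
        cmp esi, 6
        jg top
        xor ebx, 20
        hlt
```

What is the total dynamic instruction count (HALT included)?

39

mov ebx, 2 → ebx=2
mov esi, 13 → esi=13
and ebx, 255 → ebx=2&255=2
shr ebx, 3 → ebx=2>>3=0
sub esi, 1 → esi=13-1=12
cmp esi, 6  (cmp 12,6)
jg top: taken
and ebx, 255 → ebx=0&255=0
shr ebx, 3 → ebx=0>>3=0
sub esi, 1 → esi=12-1=11
cmp esi, 6  (cmp 11,6)
jg top: taken
and ebx, 255 → ebx=0&255=0
shr ebx, 3 → ebx=0>>3=0
sub esi, 1 → esi=11-1=10
cmp esi, 6  (cmp 10,6)
jg top: taken
and ebx, 255 → ebx=0&255=0
shr ebx, 3 → ebx=0>>3=0
sub esi, 1 → esi=10-1=9
cmp esi, 6  (cmp 9,6)
jg top: taken
and ebx, 255 → ebx=0&255=0
shr ebx, 3 → ebx=0>>3=0
sub esi, 1 → esi=9-1=8
cmp esi, 6  (cmp 8,6)
jg top: taken
and ebx, 255 → ebx=0&255=0
shr ebx, 3 → ebx=0>>3=0
sub esi, 1 → esi=8-1=7
cmp esi, 6  (cmp 7,6)
jg top: taken
and ebx, 255 → ebx=0&255=0
shr ebx, 3 → ebx=0>>3=0
sub esi, 1 → esi=7-1=6
cmp esi, 6  (cmp 6,6)
jg top: not taken
xor ebx, 20 → ebx=0^20=20
halt.
Total executed instructions: 39.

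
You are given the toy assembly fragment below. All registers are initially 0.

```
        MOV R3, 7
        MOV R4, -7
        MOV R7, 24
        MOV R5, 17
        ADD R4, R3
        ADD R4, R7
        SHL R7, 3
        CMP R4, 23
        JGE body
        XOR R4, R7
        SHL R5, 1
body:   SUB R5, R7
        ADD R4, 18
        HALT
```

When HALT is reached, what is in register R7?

192

MOV R3, 7 → R3=7
MOV R4, -7 → R4=-7
MOV R7, 24 → R7=24
MOV R5, 17 → R5=17
ADD R4, R3 → R4=(-7)+7=0
ADD R4, R7 → R4=0+24=24
SHL R7, 3 → R7=24<<3=192
CMP R4, 23  (cmp 24,23)
JGE body: taken
SUB R5, R7 → R5=17-192=-175
ADD R4, 18 → R4=24+18=42
halt.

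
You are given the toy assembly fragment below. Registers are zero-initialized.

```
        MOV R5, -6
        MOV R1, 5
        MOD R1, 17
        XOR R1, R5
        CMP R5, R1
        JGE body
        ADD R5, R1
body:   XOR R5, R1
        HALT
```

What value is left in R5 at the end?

after MOV R5, -6: R5=-6
after MOV R1, 5: R1=5
after MOD R1, 17: R1=5%17=5
after XOR R1, R5: R1=5^(-6)=-1
CMP R5, R1  (cmp -6,-1)
JGE body: not taken
after ADD R5, R1: R5=(-6)+(-1)=-7
after XOR R5, R1: R5=(-7)^(-1)=6
halt.

6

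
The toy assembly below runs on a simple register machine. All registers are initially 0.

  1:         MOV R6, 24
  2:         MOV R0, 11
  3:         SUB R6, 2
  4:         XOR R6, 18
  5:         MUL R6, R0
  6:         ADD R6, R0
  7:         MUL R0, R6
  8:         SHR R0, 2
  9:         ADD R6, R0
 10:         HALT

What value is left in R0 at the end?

after MOV R6, 24: R6=24
after MOV R0, 11: R0=11
after SUB R6, 2: R6=24-2=22
after XOR R6, 18: R6=22^18=4
after MUL R6, R0: R6=4*11=44
after ADD R6, R0: R6=44+11=55
after MUL R0, R6: R0=11*55=605
after SHR R0, 2: R0=605>>2=151
after ADD R6, R0: R6=55+151=206
halt.

151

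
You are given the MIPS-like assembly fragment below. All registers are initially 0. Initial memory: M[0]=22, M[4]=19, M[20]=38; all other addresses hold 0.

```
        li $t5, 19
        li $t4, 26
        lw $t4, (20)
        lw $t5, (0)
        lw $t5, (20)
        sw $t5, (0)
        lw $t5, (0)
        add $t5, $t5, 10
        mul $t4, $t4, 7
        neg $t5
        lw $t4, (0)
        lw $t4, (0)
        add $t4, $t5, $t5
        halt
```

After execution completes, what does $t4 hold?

-96

after li $t5, 19: $t5=19
after li $t4, 26: $t4=26
after lw $t4, (20): $t4=M[20]=38
after lw $t5, (0): $t5=M[0]=22
after lw $t5, (20): $t5=M[20]=38
sw $t5, (0) → M[0]=38
after lw $t5, (0): $t5=M[0]=38
after add $t5, $t5, 10: $t5=38+10=48
after mul $t4, $t4, 7: $t4=38*7=266
after neg $t5: $t5=-(48)=-48
after lw $t4, (0): $t4=M[0]=38
after lw $t4, (0): $t4=M[0]=38
after add $t4, $t5, $t5: $t4=(-48)+(-48)=-96
halt.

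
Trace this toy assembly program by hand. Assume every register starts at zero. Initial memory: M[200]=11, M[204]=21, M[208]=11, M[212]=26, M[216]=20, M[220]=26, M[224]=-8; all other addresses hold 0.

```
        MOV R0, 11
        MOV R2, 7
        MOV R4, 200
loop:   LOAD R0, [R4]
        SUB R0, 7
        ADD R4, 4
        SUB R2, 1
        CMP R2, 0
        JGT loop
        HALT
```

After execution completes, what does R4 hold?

after MOV R0, 11: R0=11
after MOV R2, 7: R2=7
after MOV R4, 200: R4=200
after LOAD R0, [R4]: R0=M[200]=11
after SUB R0, 7: R0=11-7=4
after ADD R4, 4: R4=200+4=204
after SUB R2, 1: R2=7-1=6
CMP R2, 0  (cmp 6,0)
JGT loop: taken
after LOAD R0, [R4]: R0=M[204]=21
after SUB R0, 7: R0=21-7=14
after ADD R4, 4: R4=204+4=208
after SUB R2, 1: R2=6-1=5
CMP R2, 0  (cmp 5,0)
JGT loop: taken
after LOAD R0, [R4]: R0=M[208]=11
after SUB R0, 7: R0=11-7=4
after ADD R4, 4: R4=208+4=212
after SUB R2, 1: R2=5-1=4
CMP R2, 0  (cmp 4,0)
JGT loop: taken
after LOAD R0, [R4]: R0=M[212]=26
after SUB R0, 7: R0=26-7=19
after ADD R4, 4: R4=212+4=216
after SUB R2, 1: R2=4-1=3
CMP R2, 0  (cmp 3,0)
JGT loop: taken
after LOAD R0, [R4]: R0=M[216]=20
after SUB R0, 7: R0=20-7=13
after ADD R4, 4: R4=216+4=220
after SUB R2, 1: R2=3-1=2
CMP R2, 0  (cmp 2,0)
JGT loop: taken
after LOAD R0, [R4]: R0=M[220]=26
after SUB R0, 7: R0=26-7=19
after ADD R4, 4: R4=220+4=224
after SUB R2, 1: R2=2-1=1
CMP R2, 0  (cmp 1,0)
JGT loop: taken
after LOAD R0, [R4]: R0=M[224]=-8
after SUB R0, 7: R0=(-8)-7=-15
after ADD R4, 4: R4=224+4=228
after SUB R2, 1: R2=1-1=0
CMP R2, 0  (cmp 0,0)
JGT loop: not taken
halt.

228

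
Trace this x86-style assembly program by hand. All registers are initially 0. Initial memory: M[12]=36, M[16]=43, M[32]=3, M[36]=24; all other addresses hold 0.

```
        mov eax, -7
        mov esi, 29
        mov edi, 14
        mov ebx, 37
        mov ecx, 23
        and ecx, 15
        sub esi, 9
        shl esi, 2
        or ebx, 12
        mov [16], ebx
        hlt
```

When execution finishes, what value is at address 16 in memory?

after mov eax, -7: eax=-7
after mov esi, 29: esi=29
after mov edi, 14: edi=14
after mov ebx, 37: ebx=37
after mov ecx, 23: ecx=23
after and ecx, 15: ecx=23&15=7
after sub esi, 9: esi=29-9=20
after shl esi, 2: esi=20<<2=80
after or ebx, 12: ebx=37|12=45
mov [16], ebx → M[16]=45
halt.

45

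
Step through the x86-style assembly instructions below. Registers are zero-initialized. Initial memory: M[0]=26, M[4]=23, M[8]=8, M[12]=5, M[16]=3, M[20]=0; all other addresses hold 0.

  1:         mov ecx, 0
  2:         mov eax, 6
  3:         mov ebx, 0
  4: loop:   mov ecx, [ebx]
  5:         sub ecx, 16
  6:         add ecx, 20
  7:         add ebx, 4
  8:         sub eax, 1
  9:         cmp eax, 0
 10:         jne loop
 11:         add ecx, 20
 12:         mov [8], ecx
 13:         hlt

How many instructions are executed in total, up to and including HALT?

mov ecx, 0 → ecx=0
mov eax, 6 → eax=6
mov ebx, 0 → ebx=0
mov ecx, [ebx] → ecx=M[0]=26
sub ecx, 16 → ecx=26-16=10
add ecx, 20 → ecx=10+20=30
add ebx, 4 → ebx=0+4=4
sub eax, 1 → eax=6-1=5
cmp eax, 0  (cmp 5,0)
jne loop: taken
mov ecx, [ebx] → ecx=M[4]=23
sub ecx, 16 → ecx=23-16=7
add ecx, 20 → ecx=7+20=27
add ebx, 4 → ebx=4+4=8
sub eax, 1 → eax=5-1=4
cmp eax, 0  (cmp 4,0)
jne loop: taken
mov ecx, [ebx] → ecx=M[8]=8
sub ecx, 16 → ecx=8-16=-8
add ecx, 20 → ecx=(-8)+20=12
add ebx, 4 → ebx=8+4=12
sub eax, 1 → eax=4-1=3
cmp eax, 0  (cmp 3,0)
jne loop: taken
mov ecx, [ebx] → ecx=M[12]=5
sub ecx, 16 → ecx=5-16=-11
add ecx, 20 → ecx=(-11)+20=9
add ebx, 4 → ebx=12+4=16
sub eax, 1 → eax=3-1=2
cmp eax, 0  (cmp 2,0)
jne loop: taken
mov ecx, [ebx] → ecx=M[16]=3
sub ecx, 16 → ecx=3-16=-13
add ecx, 20 → ecx=(-13)+20=7
add ebx, 4 → ebx=16+4=20
sub eax, 1 → eax=2-1=1
cmp eax, 0  (cmp 1,0)
jne loop: taken
mov ecx, [ebx] → ecx=M[20]=0
sub ecx, 16 → ecx=0-16=-16
add ecx, 20 → ecx=(-16)+20=4
add ebx, 4 → ebx=20+4=24
sub eax, 1 → eax=1-1=0
cmp eax, 0  (cmp 0,0)
jne loop: not taken
add ecx, 20 → ecx=4+20=24
mov [8], ecx → M[8]=24
halt.
Total executed instructions: 48.

48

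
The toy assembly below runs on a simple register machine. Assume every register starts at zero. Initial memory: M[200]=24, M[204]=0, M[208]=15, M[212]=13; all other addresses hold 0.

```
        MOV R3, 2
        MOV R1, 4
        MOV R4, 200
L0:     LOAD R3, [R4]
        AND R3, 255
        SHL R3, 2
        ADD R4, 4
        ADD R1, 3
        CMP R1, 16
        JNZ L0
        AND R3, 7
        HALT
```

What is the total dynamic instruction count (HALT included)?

33

MOV R3, 2 → R3=2
MOV R1, 4 → R1=4
MOV R4, 200 → R4=200
LOAD R3, [R4] → R3=M[200]=24
AND R3, 255 → R3=24&255=24
SHL R3, 2 → R3=24<<2=96
ADD R4, 4 → R4=200+4=204
ADD R1, 3 → R1=4+3=7
CMP R1, 16  (cmp 7,16)
JNZ L0: taken
LOAD R3, [R4] → R3=M[204]=0
AND R3, 255 → R3=0&255=0
SHL R3, 2 → R3=0<<2=0
ADD R4, 4 → R4=204+4=208
ADD R1, 3 → R1=7+3=10
CMP R1, 16  (cmp 10,16)
JNZ L0: taken
LOAD R3, [R4] → R3=M[208]=15
AND R3, 255 → R3=15&255=15
SHL R3, 2 → R3=15<<2=60
ADD R4, 4 → R4=208+4=212
ADD R1, 3 → R1=10+3=13
CMP R1, 16  (cmp 13,16)
JNZ L0: taken
LOAD R3, [R4] → R3=M[212]=13
AND R3, 255 → R3=13&255=13
SHL R3, 2 → R3=13<<2=52
ADD R4, 4 → R4=212+4=216
ADD R1, 3 → R1=13+3=16
CMP R1, 16  (cmp 16,16)
JNZ L0: not taken
AND R3, 7 → R3=52&7=4
halt.
Total executed instructions: 33.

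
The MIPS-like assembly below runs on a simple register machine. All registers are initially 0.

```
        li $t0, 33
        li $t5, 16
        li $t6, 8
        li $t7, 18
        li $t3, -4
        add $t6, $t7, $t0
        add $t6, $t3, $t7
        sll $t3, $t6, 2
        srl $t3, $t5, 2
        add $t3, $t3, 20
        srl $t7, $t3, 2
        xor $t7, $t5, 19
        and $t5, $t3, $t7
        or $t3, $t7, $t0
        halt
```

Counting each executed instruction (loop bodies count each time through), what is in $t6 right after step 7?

li $t0, 33 → $t0=33
li $t5, 16 → $t5=16
li $t6, 8 → $t6=8
li $t7, 18 → $t7=18
li $t3, -4 → $t3=-4
add $t6, $t7, $t0 → $t6=18+33=51
add $t6, $t3, $t7 → $t6=(-4)+18=14
After step 7: $t6 = 14.

14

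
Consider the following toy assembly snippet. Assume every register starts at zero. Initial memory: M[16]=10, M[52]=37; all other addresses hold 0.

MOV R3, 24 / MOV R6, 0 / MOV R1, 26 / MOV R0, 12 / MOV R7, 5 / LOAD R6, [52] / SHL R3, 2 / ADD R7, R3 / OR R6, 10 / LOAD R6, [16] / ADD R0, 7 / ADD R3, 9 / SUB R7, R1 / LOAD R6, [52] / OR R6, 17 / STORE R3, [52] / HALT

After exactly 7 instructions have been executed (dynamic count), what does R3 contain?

96

R3=24
R6=0
R1=26
R0=12
R7=5
R6=M[52]=37
R3=24<<2=96
After step 7: R3 = 96.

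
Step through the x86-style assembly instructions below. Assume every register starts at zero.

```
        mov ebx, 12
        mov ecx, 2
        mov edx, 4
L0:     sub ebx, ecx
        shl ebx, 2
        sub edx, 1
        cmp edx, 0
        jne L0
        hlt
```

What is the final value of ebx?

mov ebx, 12 → ebx=12
mov ecx, 2 → ecx=2
mov edx, 4 → edx=4
sub ebx, ecx → ebx=12-2=10
shl ebx, 2 → ebx=10<<2=40
sub edx, 1 → edx=4-1=3
cmp edx, 0  (cmp 3,0)
jne L0: taken
sub ebx, ecx → ebx=40-2=38
shl ebx, 2 → ebx=38<<2=152
sub edx, 1 → edx=3-1=2
cmp edx, 0  (cmp 2,0)
jne L0: taken
sub ebx, ecx → ebx=152-2=150
shl ebx, 2 → ebx=150<<2=600
sub edx, 1 → edx=2-1=1
cmp edx, 0  (cmp 1,0)
jne L0: taken
sub ebx, ecx → ebx=600-2=598
shl ebx, 2 → ebx=598<<2=2392
sub edx, 1 → edx=1-1=0
cmp edx, 0  (cmp 0,0)
jne L0: not taken
halt.

2392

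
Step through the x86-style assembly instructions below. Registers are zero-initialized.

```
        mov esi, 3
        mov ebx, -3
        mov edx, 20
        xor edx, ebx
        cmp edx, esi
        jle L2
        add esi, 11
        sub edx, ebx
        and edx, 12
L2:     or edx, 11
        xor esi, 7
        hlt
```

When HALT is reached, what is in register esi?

after mov esi, 3: esi=3
after mov ebx, -3: ebx=-3
after mov edx, 20: edx=20
after xor edx, ebx: edx=20^(-3)=-23
cmp edx, esi  (cmp -23,3)
jle L2: taken
after or edx, 11: edx=(-23)|11=-21
after xor esi, 7: esi=3^7=4
halt.

4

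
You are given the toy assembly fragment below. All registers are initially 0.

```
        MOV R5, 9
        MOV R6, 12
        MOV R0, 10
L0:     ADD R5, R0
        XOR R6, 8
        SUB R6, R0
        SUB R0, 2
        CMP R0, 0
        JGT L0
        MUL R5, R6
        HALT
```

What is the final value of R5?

MOV R5, 9 → R5=9
MOV R6, 12 → R6=12
MOV R0, 10 → R0=10
ADD R5, R0 → R5=9+10=19
XOR R6, 8 → R6=12^8=4
SUB R6, R0 → R6=4-10=-6
SUB R0, 2 → R0=10-2=8
CMP R0, 0  (cmp 8,0)
JGT L0: taken
ADD R5, R0 → R5=19+8=27
XOR R6, 8 → R6=(-6)^8=-14
SUB R6, R0 → R6=(-14)-8=-22
SUB R0, 2 → R0=8-2=6
CMP R0, 0  (cmp 6,0)
JGT L0: taken
ADD R5, R0 → R5=27+6=33
XOR R6, 8 → R6=(-22)^8=-30
SUB R6, R0 → R6=(-30)-6=-36
SUB R0, 2 → R0=6-2=4
CMP R0, 0  (cmp 4,0)
JGT L0: taken
ADD R5, R0 → R5=33+4=37
XOR R6, 8 → R6=(-36)^8=-44
SUB R6, R0 → R6=(-44)-4=-48
SUB R0, 2 → R0=4-2=2
CMP R0, 0  (cmp 2,0)
JGT L0: taken
ADD R5, R0 → R5=37+2=39
XOR R6, 8 → R6=(-48)^8=-40
SUB R6, R0 → R6=(-40)-2=-42
SUB R0, 2 → R0=2-2=0
CMP R0, 0  (cmp 0,0)
JGT L0: not taken
MUL R5, R6 → R5=39*(-42)=-1638
halt.

-1638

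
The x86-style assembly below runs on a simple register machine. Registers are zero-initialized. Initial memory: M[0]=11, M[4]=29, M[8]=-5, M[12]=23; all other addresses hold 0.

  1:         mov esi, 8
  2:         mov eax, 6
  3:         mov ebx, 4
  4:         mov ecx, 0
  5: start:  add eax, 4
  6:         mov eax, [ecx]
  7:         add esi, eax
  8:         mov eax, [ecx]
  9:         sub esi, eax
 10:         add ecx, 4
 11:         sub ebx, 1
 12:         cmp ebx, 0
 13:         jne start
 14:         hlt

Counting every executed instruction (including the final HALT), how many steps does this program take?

after mov esi, 8: esi=8
after mov eax, 6: eax=6
after mov ebx, 4: ebx=4
after mov ecx, 0: ecx=0
after add eax, 4: eax=6+4=10
after mov eax, [ecx]: eax=M[0]=11
after add esi, eax: esi=8+11=19
after mov eax, [ecx]: eax=M[0]=11
after sub esi, eax: esi=19-11=8
after add ecx, 4: ecx=0+4=4
after sub ebx, 1: ebx=4-1=3
cmp ebx, 0  (cmp 3,0)
jne start: taken
after add eax, 4: eax=11+4=15
after mov eax, [ecx]: eax=M[4]=29
after add esi, eax: esi=8+29=37
after mov eax, [ecx]: eax=M[4]=29
after sub esi, eax: esi=37-29=8
after add ecx, 4: ecx=4+4=8
after sub ebx, 1: ebx=3-1=2
cmp ebx, 0  (cmp 2,0)
jne start: taken
after add eax, 4: eax=29+4=33
after mov eax, [ecx]: eax=M[8]=-5
after add esi, eax: esi=8+(-5)=3
after mov eax, [ecx]: eax=M[8]=-5
after sub esi, eax: esi=3-(-5)=8
after add ecx, 4: ecx=8+4=12
after sub ebx, 1: ebx=2-1=1
cmp ebx, 0  (cmp 1,0)
jne start: taken
after add eax, 4: eax=(-5)+4=-1
after mov eax, [ecx]: eax=M[12]=23
after add esi, eax: esi=8+23=31
after mov eax, [ecx]: eax=M[12]=23
after sub esi, eax: esi=31-23=8
after add ecx, 4: ecx=12+4=16
after sub ebx, 1: ebx=1-1=0
cmp ebx, 0  (cmp 0,0)
jne start: not taken
halt.
Total executed instructions: 41.

41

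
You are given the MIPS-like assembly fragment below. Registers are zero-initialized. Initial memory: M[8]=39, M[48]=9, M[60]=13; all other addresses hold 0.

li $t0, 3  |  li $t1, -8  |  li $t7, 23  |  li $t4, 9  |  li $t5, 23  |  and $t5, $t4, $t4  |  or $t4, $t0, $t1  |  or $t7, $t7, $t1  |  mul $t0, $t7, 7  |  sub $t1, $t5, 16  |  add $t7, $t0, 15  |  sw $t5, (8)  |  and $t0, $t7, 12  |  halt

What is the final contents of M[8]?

li $t0, 3 → $t0=3
li $t1, -8 → $t1=-8
li $t7, 23 → $t7=23
li $t4, 9 → $t4=9
li $t5, 23 → $t5=23
and $t5, $t4, $t4 → $t5=9&9=9
or $t4, $t0, $t1 → $t4=3|(-8)=-5
or $t7, $t7, $t1 → $t7=23|(-8)=-1
mul $t0, $t7, 7 → $t0=(-1)*7=-7
sub $t1, $t5, 16 → $t1=9-16=-7
add $t7, $t0, 15 → $t7=(-7)+15=8
sw $t5, (8) → M[8]=9
and $t0, $t7, 12 → $t0=8&12=8
halt.

9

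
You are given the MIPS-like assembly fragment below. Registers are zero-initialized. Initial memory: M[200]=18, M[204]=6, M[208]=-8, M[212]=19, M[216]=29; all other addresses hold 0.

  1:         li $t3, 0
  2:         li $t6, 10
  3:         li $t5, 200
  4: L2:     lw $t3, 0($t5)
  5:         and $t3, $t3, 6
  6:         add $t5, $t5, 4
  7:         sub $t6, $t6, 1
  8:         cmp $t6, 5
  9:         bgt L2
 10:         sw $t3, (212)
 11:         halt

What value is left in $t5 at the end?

$t3=0
$t6=10
$t5=200
$t3=M[200]=18
$t3=18&6=2
$t5=200+4=204
$t6=10-1=9
cmp $t6, 5  (cmp 9,5)
bgt L2: taken
$t3=M[204]=6
$t3=6&6=6
$t5=204+4=208
$t6=9-1=8
cmp $t6, 5  (cmp 8,5)
bgt L2: taken
$t3=M[208]=-8
$t3=(-8)&6=0
$t5=208+4=212
$t6=8-1=7
cmp $t6, 5  (cmp 7,5)
bgt L2: taken
$t3=M[212]=19
$t3=19&6=2
$t5=212+4=216
$t6=7-1=6
cmp $t6, 5  (cmp 6,5)
bgt L2: taken
$t3=M[216]=29
$t3=29&6=4
$t5=216+4=220
$t6=6-1=5
cmp $t6, 5  (cmp 5,5)
bgt L2: not taken
sw $t3, (212) → M[212]=4
halt.

220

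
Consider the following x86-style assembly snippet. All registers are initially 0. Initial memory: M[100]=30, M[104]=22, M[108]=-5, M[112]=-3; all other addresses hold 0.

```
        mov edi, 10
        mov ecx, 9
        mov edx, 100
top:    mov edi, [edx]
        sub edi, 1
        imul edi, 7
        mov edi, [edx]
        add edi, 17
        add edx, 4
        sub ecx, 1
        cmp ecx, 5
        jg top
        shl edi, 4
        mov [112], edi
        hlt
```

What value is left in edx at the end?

116

after mov edi, 10: edi=10
after mov ecx, 9: ecx=9
after mov edx, 100: edx=100
after mov edi, [edx]: edi=M[100]=30
after sub edi, 1: edi=30-1=29
after imul edi, 7: edi=29*7=203
after mov edi, [edx]: edi=M[100]=30
after add edi, 17: edi=30+17=47
after add edx, 4: edx=100+4=104
after sub ecx, 1: ecx=9-1=8
cmp ecx, 5  (cmp 8,5)
jg top: taken
after mov edi, [edx]: edi=M[104]=22
after sub edi, 1: edi=22-1=21
after imul edi, 7: edi=21*7=147
after mov edi, [edx]: edi=M[104]=22
after add edi, 17: edi=22+17=39
after add edx, 4: edx=104+4=108
after sub ecx, 1: ecx=8-1=7
cmp ecx, 5  (cmp 7,5)
jg top: taken
after mov edi, [edx]: edi=M[108]=-5
after sub edi, 1: edi=(-5)-1=-6
after imul edi, 7: edi=(-6)*7=-42
after mov edi, [edx]: edi=M[108]=-5
after add edi, 17: edi=(-5)+17=12
after add edx, 4: edx=108+4=112
after sub ecx, 1: ecx=7-1=6
cmp ecx, 5  (cmp 6,5)
jg top: taken
after mov edi, [edx]: edi=M[112]=-3
after sub edi, 1: edi=(-3)-1=-4
after imul edi, 7: edi=(-4)*7=-28
after mov edi, [edx]: edi=M[112]=-3
after add edi, 17: edi=(-3)+17=14
after add edx, 4: edx=112+4=116
after sub ecx, 1: ecx=6-1=5
cmp ecx, 5  (cmp 5,5)
jg top: not taken
after shl edi, 4: edi=14<<4=224
mov [112], edi → M[112]=224
halt.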